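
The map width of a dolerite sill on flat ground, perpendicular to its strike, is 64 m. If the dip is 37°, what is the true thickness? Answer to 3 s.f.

True thickness t = w · sin(dip) = 64 × sin 37°
t = 64 × 0.6018 = 38.516 m

38.5 m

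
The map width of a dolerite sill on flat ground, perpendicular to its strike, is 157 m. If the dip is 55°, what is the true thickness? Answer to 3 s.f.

129 m

True thickness t = w · sin(dip) = 157 × sin 55°
t = 157 × 0.8192 = 128.607 m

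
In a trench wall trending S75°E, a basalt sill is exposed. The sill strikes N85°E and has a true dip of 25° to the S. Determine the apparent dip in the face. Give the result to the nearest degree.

9°

Angle between strike (N85°E) and section (S75°E): β = 20°.
tan(apparent dip) = tan 25° · sin 20° = 0.1595
α = arctan(0.1595) = 9.06°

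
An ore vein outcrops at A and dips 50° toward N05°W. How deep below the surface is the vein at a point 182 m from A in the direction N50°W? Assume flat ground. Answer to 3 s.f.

153 m

The hole lies 45° from the dip direction, so the down-dip offset is 182 × cos 45° = 128.69 m.
Depth = down-dip offset × tan(dip) = 128.69 × tan 50° = 128.69 × 1.1918
Depth = 153.37 m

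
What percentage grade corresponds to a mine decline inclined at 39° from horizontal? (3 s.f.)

81.0%

grade % = 100 × tan 39° = 100 × 0.8098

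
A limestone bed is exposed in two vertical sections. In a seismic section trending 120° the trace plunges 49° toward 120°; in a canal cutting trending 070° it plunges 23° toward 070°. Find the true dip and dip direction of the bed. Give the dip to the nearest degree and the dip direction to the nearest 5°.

true dip 51°, dip direction 140°

Represent each trace as a vector plunging at its apparent dip toward its trend (east-north-up frame): v₁ = (0.568, -0.328, -0.755), v₂ = (0.865, 0.315, -0.391).
The plane normal is n = v₁ × v₂ ∝ (0.366, -0.431, 0.463).
Dip δ = arctan(|n_h|/n_z) = arctan(0.565/0.463) = 50.7°.
The horizontal component of n points toward azimuth atan2(n_x, n_y) = 140°, the dip direction.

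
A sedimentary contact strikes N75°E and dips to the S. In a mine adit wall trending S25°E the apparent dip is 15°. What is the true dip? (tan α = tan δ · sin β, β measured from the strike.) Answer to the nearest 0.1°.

β = acute angle between strike N75°E and section S25°E = 80°.
tan(true dip) = tan 15° / sin 80° = 0.2721
true dip = arctan 0.2721 = 15.22°

15.2°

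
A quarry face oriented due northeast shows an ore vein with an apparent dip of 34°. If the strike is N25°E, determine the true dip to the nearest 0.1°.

The section is 20° from the strike.
tan δ = tan α / sin β = tan 34° / sin 20° = 0.6745 / 0.3420 = 1.9721
true dip = arctan 1.9721 = 63.11°

63.1°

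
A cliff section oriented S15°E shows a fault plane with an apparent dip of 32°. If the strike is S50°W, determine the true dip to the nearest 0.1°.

34.6°

The section is 65° from the strike.
tan δ = tan α / sin β = tan 32° / sin 65° = 0.6249 / 0.9063 = 0.6895
true dip = arctan 0.6895 = 34.58°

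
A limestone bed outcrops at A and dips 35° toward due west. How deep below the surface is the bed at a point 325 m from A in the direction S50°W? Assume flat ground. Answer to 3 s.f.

174 m

The hole lies 40° from the dip direction, so the down-dip offset is 325 × cos 40° = 248.96 m.
Depth = down-dip offset × tan(dip) = 248.96 × tan 35° = 248.96 × 0.7002
Depth = 174.33 m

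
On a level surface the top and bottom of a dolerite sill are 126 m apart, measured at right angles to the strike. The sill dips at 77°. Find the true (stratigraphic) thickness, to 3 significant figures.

123 m

True thickness t = w · sin(dip) = 126 × sin 77°
t = 126 × 0.9744 = 122.771 m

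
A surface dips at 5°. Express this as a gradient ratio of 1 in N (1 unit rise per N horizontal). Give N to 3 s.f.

1 : N means tan θ = 1/N, so N = 1/tan 5° = 1/0.0875

1 in 11.4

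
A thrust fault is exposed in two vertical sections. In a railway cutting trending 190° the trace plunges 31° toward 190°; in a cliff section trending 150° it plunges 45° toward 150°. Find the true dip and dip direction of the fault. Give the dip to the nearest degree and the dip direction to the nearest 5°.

Represent each trace as a vector plunging at its apparent dip toward its trend (east-north-up frame): v₁ = (-0.149, -0.844, -0.515), v₂ = (0.354, -0.612, -0.707).
The plane normal is n = v₁ × v₂ ∝ (0.282, -0.287, 0.390).
Dip δ = arctan(|n_h|/n_z) = arctan(0.402/0.390) = 45.9°.
The horizontal component of n points toward azimuth atan2(n_x, n_y) = 136°, the dip direction.

true dip 46°, dip direction 135°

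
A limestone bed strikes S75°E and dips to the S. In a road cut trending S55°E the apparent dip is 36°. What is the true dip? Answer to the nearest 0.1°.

64.8°

The section is 20° from the strike.
tan δ = tan α / sin β = tan 36° / sin 20° = 0.7265 / 0.3420 = 2.1243
δ = arctan(2.1243) = 64.79°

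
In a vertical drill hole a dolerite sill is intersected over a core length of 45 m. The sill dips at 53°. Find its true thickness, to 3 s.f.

True thickness t = h · cos(dip) = 45 × cos 53°
t = 45 × 0.6018 = 27.082 m

27.1 m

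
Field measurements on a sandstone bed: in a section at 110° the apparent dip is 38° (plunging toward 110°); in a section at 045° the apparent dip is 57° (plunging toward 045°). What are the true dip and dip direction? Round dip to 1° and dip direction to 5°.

Each apparent-dip line lies in the plane. As unit vectors (x east, y north, z up), v₁ plunges 38°→110° and v₂ plunges 57°→045°.
n = v₁ × v₂ = (0.463, 0.384, 0.389) (taken with n_z > 0).
Dip δ = arctan(|n_h|/n_z) = arctan(0.602/0.389) = 57.1°.
Dip direction = atan2(0.463, 0.384) = 50° (azimuth of n's horizontal projection).

true dip 57°, dip direction 050°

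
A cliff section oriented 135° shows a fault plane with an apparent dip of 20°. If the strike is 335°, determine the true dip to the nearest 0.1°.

The section is 20° from the strike.
tan δ = tan α / sin β = tan 20° / sin 20° = 0.3640 / 0.3420 = 1.0642
true dip = arctan 1.0642 = 46.78°

46.8°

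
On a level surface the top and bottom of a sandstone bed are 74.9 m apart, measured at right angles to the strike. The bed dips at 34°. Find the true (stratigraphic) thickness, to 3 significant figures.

True thickness t = w · sin(dip) = 74.9 × sin 34°
t = 74.9 × 0.5592 = 41.884 m

41.9 m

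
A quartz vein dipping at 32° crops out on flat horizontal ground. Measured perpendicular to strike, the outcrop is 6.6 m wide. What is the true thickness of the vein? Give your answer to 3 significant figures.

True thickness t = w · sin(dip) = 6.6 × sin 32°
t = 6.6 × 0.5299 = 3.497 m

3.50 m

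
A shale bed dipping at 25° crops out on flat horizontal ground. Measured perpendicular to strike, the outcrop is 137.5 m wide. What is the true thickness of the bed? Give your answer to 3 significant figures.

58.1 m

True thickness t = w · sin(dip) = 137.5 × sin 25°
t = 137.5 × 0.4226 = 58.110 m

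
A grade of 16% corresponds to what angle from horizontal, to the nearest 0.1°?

tan θ = 16/100 = 0.1600
θ = arctan(0.1600) = 9.09°

9.1°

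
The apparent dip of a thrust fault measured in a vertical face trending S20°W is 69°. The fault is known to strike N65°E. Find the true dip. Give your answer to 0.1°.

74.8°

The section is 45° from the strike.
tan δ = tan α / sin β = tan 69° / sin 45° = 2.6051 / 0.7071 = 3.6842
true dip = arctan 3.6842 = 74.81°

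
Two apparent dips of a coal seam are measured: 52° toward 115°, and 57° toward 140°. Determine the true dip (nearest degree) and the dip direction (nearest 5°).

Each apparent-dip line lies in the plane. As unit vectors (x east, y north, z up), v₁ plunges 52°→115° and v₂ plunges 57°→140°.
n = v₁ × v₂ = (0.111, -0.192, 0.142) (taken with n_z > 0).
tan δ = √(n_x²+n_y²)/n_z = 0.222/0.142, so δ = 57.4°.
Dip direction = azimuth of (n_x, n_y) = atan2(0.111, -0.192) = 150°.

true dip 57°, dip direction 150°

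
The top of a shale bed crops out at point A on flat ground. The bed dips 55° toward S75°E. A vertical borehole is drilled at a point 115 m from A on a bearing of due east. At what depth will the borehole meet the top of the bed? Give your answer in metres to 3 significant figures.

159 m

The hole lies 15° from the dip direction, so the down-dip offset is 115 × cos 15° = 111.08 m.
Depth = down-dip offset × tan(dip) = 111.08 × tan 55° = 111.08 × 1.4281
Depth = 158.64 m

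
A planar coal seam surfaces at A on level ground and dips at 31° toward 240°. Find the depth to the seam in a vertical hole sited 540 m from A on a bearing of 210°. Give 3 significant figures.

The hole lies 30° from the dip direction, so the down-dip offset is 540 × cos 30° = 467.65 m.
Depth = down-dip offset × tan(dip) = 467.65 × tan 31° = 467.65 × 0.6009
Depth = 280.99 m

281 m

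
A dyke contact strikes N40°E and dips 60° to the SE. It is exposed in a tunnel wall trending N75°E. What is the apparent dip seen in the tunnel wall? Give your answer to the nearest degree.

The strike is N40°E and the section trends N75°E; the acute angle between them is β = 35°.
tan(apparent dip) = tan 60° · sin 35° = 0.9935
apparent dip = arctan 0.9935 = 44.81°

45°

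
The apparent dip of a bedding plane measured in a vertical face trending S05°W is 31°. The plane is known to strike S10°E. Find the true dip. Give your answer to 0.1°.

66.7°

β = acute angle between strike S10°E and section S05°W = 15°.
tan(true dip) = tan 31° / sin 15° = 2.3215
δ = arctan(2.3215) = 66.70°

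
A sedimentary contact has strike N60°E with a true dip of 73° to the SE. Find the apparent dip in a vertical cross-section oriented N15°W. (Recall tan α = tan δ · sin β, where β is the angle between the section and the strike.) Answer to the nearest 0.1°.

The strike is N60°E and the section trends N15°W; the acute angle between them is β = 75°.
tan(apparent dip) = tan 73° · sin 75° = 3.1594
apparent dip = arctan 3.1594 = 72.44°

72.4°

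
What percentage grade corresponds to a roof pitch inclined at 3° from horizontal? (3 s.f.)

5.24%

grade % = 100 × tan 3° = 100 × 0.0524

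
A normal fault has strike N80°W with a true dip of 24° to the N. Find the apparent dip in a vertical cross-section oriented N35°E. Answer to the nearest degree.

22°

Angle between strike (N80°W) and section (N35°E): β = 65°.
tan α = tan 24° × sin 65° = 0.4452 × 0.9063 = 0.4035
α = arctan(0.4035) = 21.97°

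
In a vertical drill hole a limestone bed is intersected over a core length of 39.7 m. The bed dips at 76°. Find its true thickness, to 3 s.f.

True thickness t = h · cos(dip) = 39.7 × cos 76°
t = 39.7 × 0.2419 = 9.604 m

9.60 m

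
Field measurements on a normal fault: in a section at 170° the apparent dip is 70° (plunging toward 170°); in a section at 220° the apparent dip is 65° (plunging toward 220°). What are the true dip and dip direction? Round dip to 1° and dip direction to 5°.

true dip 70°, dip direction 180°

Represent each trace as a vector plunging at its apparent dip toward its trend (east-north-up frame): v₁ = (0.059, -0.337, -0.940), v₂ = (-0.272, -0.324, -0.906).
Cross product v₁ × v₂ gives the pole to the plane: n ∝ (-0.001, -0.309, 0.111).
tan δ = √(n_x²+n_y²)/n_z = 0.309/0.111, so δ = 70.3°.
Dip direction = atan2(-0.001, -0.309) = 180° (azimuth of n's horizontal projection).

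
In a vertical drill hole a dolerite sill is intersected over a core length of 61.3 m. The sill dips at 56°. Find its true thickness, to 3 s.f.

34.3 m

True thickness t = h · cos(dip) = 61.3 × cos 56°
t = 61.3 × 0.5592 = 34.279 m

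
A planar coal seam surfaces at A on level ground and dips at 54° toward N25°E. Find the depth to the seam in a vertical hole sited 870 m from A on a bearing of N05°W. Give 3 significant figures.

1040 m

The hole lies 30° from the dip direction, so the down-dip offset is 870 × cos 30° = 753.44 m.
Depth = down-dip offset × tan(dip) = 753.44 × tan 54° = 753.44 × 1.3764
Depth = 1037.02 m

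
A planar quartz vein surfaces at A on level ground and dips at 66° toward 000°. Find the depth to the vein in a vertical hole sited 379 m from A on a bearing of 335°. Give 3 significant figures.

771 m

The hole lies 25° from the dip direction, so the down-dip offset is 379 × cos 25° = 343.49 m.
Depth = down-dip offset × tan(dip) = 343.49 × tan 66° = 343.49 × 2.2460
Depth = 771.49 m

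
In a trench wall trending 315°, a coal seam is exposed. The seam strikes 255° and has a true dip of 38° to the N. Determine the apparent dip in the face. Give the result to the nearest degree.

34°

The section lies 60° from the strike.
tan(apparent dip) = tan 38° · sin 60° = 0.6766
α = arctan(0.6766) = 34.08°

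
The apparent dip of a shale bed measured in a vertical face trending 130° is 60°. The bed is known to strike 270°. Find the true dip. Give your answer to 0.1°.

69.6°

The section is 40° from the strike.
tan(true dip) = tan 60° / sin 40° = 2.6946
true dip = arctan 2.6946 = 69.64°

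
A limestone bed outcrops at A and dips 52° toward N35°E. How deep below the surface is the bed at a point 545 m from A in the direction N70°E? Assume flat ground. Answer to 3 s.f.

The hole lies 35° from the dip direction, so the down-dip offset is 545 × cos 35° = 446.44 m.
Depth = down-dip offset × tan(dip) = 446.44 × tan 52° = 446.44 × 1.2799
Depth = 571.41 m

571 m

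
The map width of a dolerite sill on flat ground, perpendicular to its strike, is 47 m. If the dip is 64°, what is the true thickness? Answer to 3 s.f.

True thickness t = w · sin(dip) = 47 × sin 64°
t = 47 × 0.8988 = 42.243 m

42.2 m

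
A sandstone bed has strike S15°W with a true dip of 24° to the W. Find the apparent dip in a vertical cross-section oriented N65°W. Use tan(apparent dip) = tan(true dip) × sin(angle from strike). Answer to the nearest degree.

24°

Angle between strike (S15°W) and section (N65°W): β = 80°.
tan(apparent dip) = tan 24° · sin 80° = 0.4385
α = arctan(0.4385) = 23.68°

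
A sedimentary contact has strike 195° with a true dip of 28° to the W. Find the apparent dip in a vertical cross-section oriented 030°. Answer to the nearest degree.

8°

Angle between strike (195°) and section (030°): β = 15°.
tan α = tan 28° × sin 15° = 0.5317 × 0.2588 = 0.1376
apparent dip = arctan 0.1376 = 7.84°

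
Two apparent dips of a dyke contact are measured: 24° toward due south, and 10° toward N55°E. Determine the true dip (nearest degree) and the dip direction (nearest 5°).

The two traces are lines in the plane: v₁ = (sin 180°·cos 24°, cos 180°·cos 24°, −sin 24°), v₂ = (sin 55°·cos 10°, cos 55°·cos 10°, −sin 10°).
n = v₁ × v₂ = (0.388, -0.328, 0.737) (taken with n_z > 0).
tan δ = √(n_x²+n_y²)/n_z = 0.508/0.737, so δ = 34.6°.
The horizontal component of n points toward azimuth atan2(n_x, n_y) = 130°, the dip direction.

true dip 35°, dip direction 130°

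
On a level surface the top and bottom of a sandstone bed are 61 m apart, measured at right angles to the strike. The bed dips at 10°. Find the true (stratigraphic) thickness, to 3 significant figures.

10.6 m

True thickness t = w · sin(dip) = 61 × sin 10°
t = 61 × 0.1736 = 10.593 m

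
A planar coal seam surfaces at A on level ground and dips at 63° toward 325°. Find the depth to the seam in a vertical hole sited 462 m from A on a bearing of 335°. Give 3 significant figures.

893 m

The hole lies 10° from the dip direction, so the down-dip offset is 462 × cos 10° = 454.98 m.
Depth = down-dip offset × tan(dip) = 454.98 × tan 63° = 454.98 × 1.9626
Depth = 892.95 m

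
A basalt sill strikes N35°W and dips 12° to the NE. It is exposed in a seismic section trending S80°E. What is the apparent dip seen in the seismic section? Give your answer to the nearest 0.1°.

8.5°

The strike is N35°W and the section trends S80°E; the acute angle between them is β = 45°.
tan α = tan 12° × sin 45° = 0.2126 × 0.7071 = 0.1503
apparent dip = arctan 0.1503 = 8.55°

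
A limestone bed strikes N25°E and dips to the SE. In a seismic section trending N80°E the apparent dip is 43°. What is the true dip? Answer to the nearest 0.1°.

48.7°

The section is 55° from the strike.
tan(true dip) = tan 43° / sin 55° = 1.1384
δ = arctan(1.1384) = 48.70°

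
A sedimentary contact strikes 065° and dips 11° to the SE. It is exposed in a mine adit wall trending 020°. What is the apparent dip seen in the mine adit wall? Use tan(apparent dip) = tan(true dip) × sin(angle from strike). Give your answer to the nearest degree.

8°

The strike is 065° and the section trends 020°; the acute angle between them is β = 45°.
tan(apparent dip) = tan 11° · sin 45° = 0.1374
α = arctan(0.1374) = 7.83°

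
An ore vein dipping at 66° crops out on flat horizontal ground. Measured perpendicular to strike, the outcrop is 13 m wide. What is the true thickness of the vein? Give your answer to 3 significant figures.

True thickness t = w · sin(dip) = 13 × sin 66°
t = 13 × 0.9135 = 11.876 m

11.9 m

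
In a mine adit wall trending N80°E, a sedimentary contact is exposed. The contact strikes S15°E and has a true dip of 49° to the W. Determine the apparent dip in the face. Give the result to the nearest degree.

49°

Angle between strike (S15°E) and section (N80°E): β = 85°.
tan α = tan 49° × sin 85° = 1.1504 × 0.9962 = 1.1460
apparent dip = arctan 1.1460 = 48.89°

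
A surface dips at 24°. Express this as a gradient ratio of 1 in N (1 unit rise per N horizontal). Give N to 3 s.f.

1 in 2.25

1 : N means tan θ = 1/N, so N = 1/tan 24° = 1/0.4452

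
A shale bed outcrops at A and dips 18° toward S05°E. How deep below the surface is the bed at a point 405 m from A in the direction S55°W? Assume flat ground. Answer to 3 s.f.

The hole lies 60° from the dip direction, so the down-dip offset is 405 × cos 60° = 202.50 m.
Depth = down-dip offset × tan(dip) = 202.50 × tan 18° = 202.50 × 0.3249
Depth = 65.80 m

65.8 m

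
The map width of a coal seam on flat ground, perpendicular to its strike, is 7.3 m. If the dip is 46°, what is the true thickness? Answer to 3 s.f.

True thickness t = w · sin(dip) = 7.3 × sin 46°
t = 7.3 × 0.7193 = 5.251 m

5.25 m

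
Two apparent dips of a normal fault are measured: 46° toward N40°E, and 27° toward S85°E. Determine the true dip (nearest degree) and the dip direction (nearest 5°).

The two traces are lines in the plane: v₁ = (sin 40°·cos 46°, cos 40°·cos 46°, −sin 46°), v₂ = (sin 95°·cos 27°, cos 95°·cos 27°, −sin 27°).
The plane normal is n = v₁ × v₂ ∝ (0.297, 0.436, 0.507).
tan δ = √(n_x²+n_y²)/n_z = 0.528/0.507, so δ = 46.1°.
Dip direction = atan2(0.297, 0.436) = 34° (azimuth of n's horizontal projection).

true dip 46°, dip direction 035°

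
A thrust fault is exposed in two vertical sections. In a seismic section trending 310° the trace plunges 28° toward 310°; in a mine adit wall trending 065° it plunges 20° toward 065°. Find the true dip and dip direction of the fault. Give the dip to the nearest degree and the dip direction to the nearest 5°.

true dip 40°, dip direction 000°

Each apparent-dip line lies in the plane. As unit vectors (x east, y north, z up), v₁ plunges 28°→310° and v₂ plunges 20°→065°.
The plane normal is n = v₁ × v₂ ∝ (0.008, 0.631, 0.752).
tan δ = √(n_x²+n_y²)/n_z = 0.631/0.752, so δ = 40.0°.
The horizontal component of n points toward azimuth atan2(n_x, n_y) = 1°, the dip direction.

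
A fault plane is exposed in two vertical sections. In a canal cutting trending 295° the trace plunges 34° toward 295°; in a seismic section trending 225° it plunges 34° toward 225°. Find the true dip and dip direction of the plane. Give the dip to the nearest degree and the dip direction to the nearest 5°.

Each apparent-dip line lies in the plane. As unit vectors (x east, y north, z up), v₁ plunges 34°→295° and v₂ plunges 34°→225°.
Cross product v₁ × v₂ gives the pole to the plane: n ∝ (-0.524, -0.092, 0.646).
Dip δ = arctan(|n_h|/n_z) = arctan(0.532/0.646) = 39.5°.
The horizontal component of n points toward azimuth atan2(n_x, n_y) = 260°, the dip direction.

true dip 39°, dip direction 260°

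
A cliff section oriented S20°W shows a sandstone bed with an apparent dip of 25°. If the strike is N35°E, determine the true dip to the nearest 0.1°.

β = acute angle between strike N35°E and section S20°W = 15°.
tan(true dip) = tan 25° / sin 15° = 1.8017
δ = arctan(1.8017) = 60.97°

61.0°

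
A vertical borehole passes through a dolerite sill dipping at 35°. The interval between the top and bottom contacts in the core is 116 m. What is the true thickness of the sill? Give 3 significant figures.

95.0 m

True thickness t = h · cos(dip) = 116 × cos 35°
t = 116 × 0.8192 = 95.022 m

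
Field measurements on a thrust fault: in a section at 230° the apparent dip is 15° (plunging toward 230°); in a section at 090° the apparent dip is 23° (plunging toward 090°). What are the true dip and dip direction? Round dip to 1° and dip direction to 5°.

Each apparent-dip line lies in the plane. As unit vectors (x east, y north, z up), v₁ plunges 15°→230° and v₂ plunges 23°→090°.
n = v₁ × v₂ = (0.243, -0.527, 0.572) (taken with n_z > 0).
True dip = arccos(n_z / |n|) = arccos(0.7016) = 45.4°.
Dip direction = atan2(0.243, -0.527) = 155° (azimuth of n's horizontal projection).

true dip 45°, dip direction 155°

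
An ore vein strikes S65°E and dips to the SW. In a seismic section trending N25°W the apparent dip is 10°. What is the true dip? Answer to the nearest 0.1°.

15.3°

β = acute angle between strike S65°E and section N25°W = 40°.
tan δ = tan α / sin β = tan 10° / sin 40° = 0.1763 / 0.6428 = 0.2743
δ = arctan(0.2743) = 15.34°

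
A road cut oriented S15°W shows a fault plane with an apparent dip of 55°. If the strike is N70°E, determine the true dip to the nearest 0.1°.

The section is 55° from the strike.
tan δ = tan α / sin β = tan 55° / sin 55° = 1.4281 / 0.8192 = 1.7434
true dip = arctan 1.7434 = 60.16°

60.2°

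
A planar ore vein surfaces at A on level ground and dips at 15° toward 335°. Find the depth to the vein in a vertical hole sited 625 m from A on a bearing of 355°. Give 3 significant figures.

157 m

The hole lies 20° from the dip direction, so the down-dip offset is 625 × cos 20° = 587.31 m.
Depth = down-dip offset × tan(dip) = 587.31 × tan 15° = 587.31 × 0.2679
Depth = 157.37 m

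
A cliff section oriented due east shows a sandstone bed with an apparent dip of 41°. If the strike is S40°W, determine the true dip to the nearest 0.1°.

The section is 50° from the strike.
tan(true dip) = tan 41° / sin 50° = 1.1348
true dip = arctan 1.1348 = 48.61°

48.6°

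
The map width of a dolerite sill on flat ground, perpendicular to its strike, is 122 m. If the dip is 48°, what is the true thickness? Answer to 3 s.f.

True thickness t = w · sin(dip) = 122 × sin 48°
t = 122 × 0.7431 = 90.664 m

90.7 m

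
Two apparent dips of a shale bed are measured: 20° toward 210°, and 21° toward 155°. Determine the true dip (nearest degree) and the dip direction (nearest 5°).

true dip 23°, dip direction 180°

The two traces are lines in the plane: v₁ = (sin 210°·cos 20°, cos 210°·cos 20°, −sin 20°), v₂ = (sin 155°·cos 21°, cos 155°·cos 21°, −sin 21°).
n = v₁ × v₂ = (0.002, -0.303, 0.719) (taken with n_z > 0).
tan δ = √(n_x²+n_y²)/n_z = 0.303/0.719, so δ = 22.9°.
Dip direction = atan2(0.002, -0.303) = 180° (azimuth of n's horizontal projection).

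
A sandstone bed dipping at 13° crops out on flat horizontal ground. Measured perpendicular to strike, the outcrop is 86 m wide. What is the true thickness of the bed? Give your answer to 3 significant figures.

19.3 m

True thickness t = w · sin(dip) = 86 × sin 13°
t = 86 × 0.2250 = 19.346 m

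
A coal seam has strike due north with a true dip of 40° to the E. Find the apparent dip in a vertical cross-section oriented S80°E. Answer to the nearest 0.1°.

39.6°

The strike is due north and the section trends S80°E; the acute angle between them is β = 80°.
tan α = tan 40° × sin 80° = 0.8391 × 0.9848 = 0.8264
α = arctan(0.8264) = 39.57°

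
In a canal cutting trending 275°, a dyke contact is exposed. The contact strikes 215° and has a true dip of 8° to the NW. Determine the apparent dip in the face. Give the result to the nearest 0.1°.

6.9°

Angle between strike (215°) and section (275°): β = 60°.
tan(apparent dip) = tan 8° · sin 60° = 0.1217
apparent dip = arctan 0.1217 = 6.94°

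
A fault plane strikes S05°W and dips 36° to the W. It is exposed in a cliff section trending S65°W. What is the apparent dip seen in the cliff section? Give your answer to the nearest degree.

Angle between strike (S05°W) and section (S65°W): β = 60°.
tan α = tan 36° × sin 60° = 0.7265 × 0.8660 = 0.6292
α = arctan(0.6292) = 32.18°

32°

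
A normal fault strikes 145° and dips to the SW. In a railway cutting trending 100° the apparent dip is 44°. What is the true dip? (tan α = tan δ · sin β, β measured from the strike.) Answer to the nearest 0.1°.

53.8°

β = acute angle between strike 145° and section 100° = 45°.
tan(true dip) = tan 44° / sin 45° = 1.3657
true dip = arctan 1.3657 = 53.79°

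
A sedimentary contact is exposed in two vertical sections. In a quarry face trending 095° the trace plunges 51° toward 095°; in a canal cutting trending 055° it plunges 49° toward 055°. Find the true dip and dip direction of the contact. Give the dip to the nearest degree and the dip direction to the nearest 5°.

true dip 52°, dip direction 080°

The two traces are lines in the plane: v₁ = (sin 95°·cos 51°, cos 95°·cos 51°, −sin 51°), v₂ = (sin 55°·cos 49°, cos 55°·cos 49°, −sin 49°).
The plane normal is n = v₁ × v₂ ∝ (0.334, 0.055, 0.265).
Dip δ = arctan(|n_h|/n_z) = arctan(0.338/0.265) = 51.9°.
Dip direction = atan2(0.334, 0.055) = 81° (azimuth of n's horizontal projection).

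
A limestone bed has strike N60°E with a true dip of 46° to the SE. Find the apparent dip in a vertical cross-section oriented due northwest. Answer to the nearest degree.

45°

The section lies 75° from the strike.
tan(apparent dip) = tan 46° · sin 75° = 1.0002
α = arctan(1.0002) = 45.01°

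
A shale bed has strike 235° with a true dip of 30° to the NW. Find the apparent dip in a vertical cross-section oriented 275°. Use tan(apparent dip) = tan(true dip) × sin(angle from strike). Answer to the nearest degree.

The strike is 235° and the section trends 275°; the acute angle between them is β = 40°.
tan α = tan 30° × sin 40° = 0.5774 × 0.6428 = 0.3711
α = arctan(0.3711) = 20.36°

20°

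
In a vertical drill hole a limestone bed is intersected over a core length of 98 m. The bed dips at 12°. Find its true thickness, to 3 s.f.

True thickness t = h · cos(dip) = 98 × cos 12°
t = 98 × 0.9781 = 95.858 m

95.9 m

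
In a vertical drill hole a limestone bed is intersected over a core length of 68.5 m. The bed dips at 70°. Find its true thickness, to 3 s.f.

True thickness t = h · cos(dip) = 68.5 × cos 70°
t = 68.5 × 0.3420 = 23.428 m

23.4 m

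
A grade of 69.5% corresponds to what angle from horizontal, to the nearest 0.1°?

tan θ = 69.5/100 = 0.6950
θ = arctan(0.6950) = 34.80°

34.8°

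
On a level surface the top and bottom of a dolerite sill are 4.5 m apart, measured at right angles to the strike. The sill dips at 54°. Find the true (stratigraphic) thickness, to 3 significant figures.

3.64 m

True thickness t = w · sin(dip) = 4.5 × sin 54°
t = 4.5 × 0.8090 = 3.641 m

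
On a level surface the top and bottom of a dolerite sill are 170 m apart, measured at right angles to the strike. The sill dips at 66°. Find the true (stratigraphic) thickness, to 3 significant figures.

155 m

True thickness t = w · sin(dip) = 170 × sin 66°
t = 170 × 0.9135 = 155.303 m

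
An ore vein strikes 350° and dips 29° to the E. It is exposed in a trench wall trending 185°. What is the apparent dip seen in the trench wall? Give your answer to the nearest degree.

The strike is 350° and the section trends 185°; the acute angle between them is β = 15°.
tan(apparent dip) = tan 29° · sin 15° = 0.1435
α = arctan(0.1435) = 8.16°

8°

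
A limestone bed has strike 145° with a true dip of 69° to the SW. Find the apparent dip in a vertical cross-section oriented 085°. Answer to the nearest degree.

66°

Angle between strike (145°) and section (085°): β = 60°.
tan α = tan 69° × sin 60° = 2.6051 × 0.8660 = 2.2561
α = arctan(2.2561) = 66.09°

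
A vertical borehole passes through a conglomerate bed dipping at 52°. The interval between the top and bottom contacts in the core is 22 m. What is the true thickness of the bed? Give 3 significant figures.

True thickness t = h · cos(dip) = 22 × cos 52°
t = 22 × 0.6157 = 13.545 m

13.5 m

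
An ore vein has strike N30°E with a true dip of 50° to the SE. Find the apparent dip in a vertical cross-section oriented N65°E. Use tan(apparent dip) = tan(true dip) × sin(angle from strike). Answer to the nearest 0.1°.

34.4°

The strike is N30°E and the section trends N65°E; the acute angle between them is β = 35°.
tan α = tan 50° × sin 35° = 1.1918 × 0.5736 = 0.6836
α = arctan(0.6836) = 34.36°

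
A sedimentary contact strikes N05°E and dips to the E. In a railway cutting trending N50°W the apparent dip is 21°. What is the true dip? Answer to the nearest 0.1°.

β = acute angle between strike N05°E and section N50°W = 55°.
tan(true dip) = tan 21° / sin 55° = 0.4686
δ = arctan(0.4686) = 25.11°

25.1°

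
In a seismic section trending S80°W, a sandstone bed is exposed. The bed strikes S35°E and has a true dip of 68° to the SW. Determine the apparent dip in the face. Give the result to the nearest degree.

66°

The section lies 65° from the strike.
tan α = tan 68° × sin 65° = 2.4751 × 0.9063 = 2.2432
apparent dip = arctan 2.2432 = 65.97°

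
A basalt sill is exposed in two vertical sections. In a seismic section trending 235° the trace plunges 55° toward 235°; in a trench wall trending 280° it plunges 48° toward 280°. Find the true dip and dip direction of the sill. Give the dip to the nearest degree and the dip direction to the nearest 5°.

true dip 55°, dip direction 240°

Represent each trace as a vector plunging at its apparent dip toward its trend (east-north-up frame): v₁ = (-0.470, -0.329, -0.819), v₂ = (-0.659, 0.116, -0.743).
The plane normal is n = v₁ × v₂ ∝ (-0.340, -0.191, 0.271).
Dip δ = arctan(|n_h|/n_z) = arctan(0.390/0.271) = 55.1°.
Dip direction = atan2(-0.340, -0.191) = 241° (azimuth of n's horizontal projection).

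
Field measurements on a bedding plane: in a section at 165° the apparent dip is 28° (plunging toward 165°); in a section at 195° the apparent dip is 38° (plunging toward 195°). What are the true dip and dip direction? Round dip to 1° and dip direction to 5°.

The two traces are lines in the plane: v₁ = (sin 165°·cos 28°, cos 165°·cos 28°, −sin 28°), v₂ = (sin 195°·cos 38°, cos 195°·cos 38°, −sin 38°).
Cross product v₁ × v₂ gives the pole to the plane: n ∝ (-0.168, -0.236, 0.348).
tan δ = √(n_x²+n_y²)/n_z = 0.290/0.348, so δ = 39.8°.
Dip direction = atan2(-0.168, -0.236) = 215° (azimuth of n's horizontal projection).

true dip 40°, dip direction 215°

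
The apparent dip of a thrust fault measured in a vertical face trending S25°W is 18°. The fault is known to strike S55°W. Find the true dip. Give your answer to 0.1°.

33.0°

β = acute angle between strike S55°W and section S25°W = 30°.
tan(true dip) = tan 18° / sin 30° = 0.6498
δ = arctan(0.6498) = 33.02°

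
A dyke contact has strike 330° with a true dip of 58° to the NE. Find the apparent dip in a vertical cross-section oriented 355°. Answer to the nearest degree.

The strike is 330° and the section trends 355°; the acute angle between them is β = 25°.
tan α = tan 58° × sin 25° = 1.6003 × 0.4226 = 0.6763
apparent dip = arctan 0.6763 = 34.07°

34°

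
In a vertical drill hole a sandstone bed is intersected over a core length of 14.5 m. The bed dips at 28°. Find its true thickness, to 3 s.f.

True thickness t = h · cos(dip) = 14.5 × cos 28°
t = 14.5 × 0.8829 = 12.803 m

12.8 m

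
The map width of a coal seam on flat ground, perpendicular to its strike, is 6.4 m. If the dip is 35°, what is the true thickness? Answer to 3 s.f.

True thickness t = w · sin(dip) = 6.4 × sin 35°
t = 6.4 × 0.5736 = 3.671 m

3.67 m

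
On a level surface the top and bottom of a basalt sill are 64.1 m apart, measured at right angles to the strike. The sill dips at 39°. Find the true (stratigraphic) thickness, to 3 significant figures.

True thickness t = w · sin(dip) = 64.1 × sin 39°
t = 64.1 × 0.6293 = 40.339 m

40.3 m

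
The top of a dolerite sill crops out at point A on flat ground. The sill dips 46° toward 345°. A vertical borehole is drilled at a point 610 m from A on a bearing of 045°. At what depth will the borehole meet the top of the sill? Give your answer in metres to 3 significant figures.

316 m

The hole lies 60° from the dip direction, so the down-dip offset is 610 × cos 60° = 305.00 m.
Depth = down-dip offset × tan(dip) = 305.00 × tan 46° = 305.00 × 1.0355
Depth = 315.84 m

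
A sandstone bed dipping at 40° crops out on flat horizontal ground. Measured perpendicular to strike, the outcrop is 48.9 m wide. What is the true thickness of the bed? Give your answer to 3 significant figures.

31.4 m

True thickness t = w · sin(dip) = 48.9 × sin 40°
t = 48.9 × 0.6428 = 31.432 m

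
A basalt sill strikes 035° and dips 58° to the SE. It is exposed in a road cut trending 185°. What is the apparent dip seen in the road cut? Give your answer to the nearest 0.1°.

38.7°

The section lies 30° from the strike.
tan(apparent dip) = tan 58° · sin 30° = 0.8002
α = arctan(0.8002) = 38.67°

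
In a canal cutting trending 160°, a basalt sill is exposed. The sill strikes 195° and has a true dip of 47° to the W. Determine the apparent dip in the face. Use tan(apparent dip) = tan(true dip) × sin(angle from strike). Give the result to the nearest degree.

The strike is 195° and the section trends 160°; the acute angle between them is β = 35°.
tan(apparent dip) = tan 47° · sin 35° = 0.6151
α = arctan(0.6151) = 31.60°

32°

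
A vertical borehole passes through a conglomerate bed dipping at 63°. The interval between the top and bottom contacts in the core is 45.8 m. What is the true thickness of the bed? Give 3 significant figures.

20.8 m

True thickness t = h · cos(dip) = 45.8 × cos 63°
t = 45.8 × 0.4540 = 20.793 m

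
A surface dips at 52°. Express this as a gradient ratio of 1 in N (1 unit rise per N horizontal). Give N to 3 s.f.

1 in 0.781

1 : N means tan θ = 1/N, so N = 1/tan 52° = 1/1.2799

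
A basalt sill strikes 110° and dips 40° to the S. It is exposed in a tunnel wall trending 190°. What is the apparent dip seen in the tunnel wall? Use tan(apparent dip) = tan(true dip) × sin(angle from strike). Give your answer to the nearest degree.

40°

The section lies 80° from the strike.
tan(apparent dip) = tan 40° · sin 80° = 0.8264
apparent dip = arctan 0.8264 = 39.57°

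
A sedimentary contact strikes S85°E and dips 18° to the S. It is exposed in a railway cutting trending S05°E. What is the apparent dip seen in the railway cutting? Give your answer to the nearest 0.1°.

The section lies 80° from the strike.
tan(apparent dip) = tan 18° · sin 80° = 0.3200
apparent dip = arctan 0.3200 = 17.74°

17.7°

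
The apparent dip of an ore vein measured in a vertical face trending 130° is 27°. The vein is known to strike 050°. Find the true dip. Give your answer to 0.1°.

27.4°

β = acute angle between strike 050° and section 130° = 80°.
tan(true dip) = tan 27° / sin 80° = 0.5174
true dip = arctan 0.5174 = 27.36°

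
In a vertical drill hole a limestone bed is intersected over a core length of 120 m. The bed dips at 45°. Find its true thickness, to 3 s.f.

True thickness t = h · cos(dip) = 120 × cos 45°
t = 120 × 0.7071 = 84.853 m

84.9 m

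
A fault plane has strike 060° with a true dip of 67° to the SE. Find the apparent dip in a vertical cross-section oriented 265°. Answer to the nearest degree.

45°

The strike is 060° and the section trends 265°; the acute angle between them is β = 25°.
tan(apparent dip) = tan 67° · sin 25° = 0.9956
apparent dip = arctan 0.9956 = 44.87°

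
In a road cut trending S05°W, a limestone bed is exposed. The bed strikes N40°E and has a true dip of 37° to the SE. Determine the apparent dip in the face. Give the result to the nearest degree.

Angle between strike (N40°E) and section (S05°W): β = 35°.
tan α = tan 37° × sin 35° = 0.7536 × 0.5736 = 0.4322
α = arctan(0.4322) = 23.38°

23°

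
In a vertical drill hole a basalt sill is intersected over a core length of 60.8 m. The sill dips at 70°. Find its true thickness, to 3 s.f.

20.8 m

True thickness t = h · cos(dip) = 60.8 × cos 70°
t = 60.8 × 0.3420 = 20.795 m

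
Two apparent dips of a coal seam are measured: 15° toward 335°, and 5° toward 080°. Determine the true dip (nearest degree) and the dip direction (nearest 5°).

true dip 17°, dip direction 005°

Each apparent-dip line lies in the plane. As unit vectors (x east, y north, z up), v₁ plunges 15°→335° and v₂ plunges 5°→080°.
Cross product v₁ × v₂ gives the pole to the plane: n ∝ (0.032, 0.289, 0.929).
tan δ = √(n_x²+n_y²)/n_z = 0.291/0.929, so δ = 17.4°.
The horizontal component of n points toward azimuth atan2(n_x, n_y) = 6°, the dip direction.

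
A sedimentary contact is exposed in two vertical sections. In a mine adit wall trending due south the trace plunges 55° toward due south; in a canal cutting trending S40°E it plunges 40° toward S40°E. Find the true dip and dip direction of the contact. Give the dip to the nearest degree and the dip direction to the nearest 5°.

true dip 56°, dip direction 195°

Each apparent-dip line lies in the plane. As unit vectors (x east, y north, z up), v₁ plunges 55°→due south and v₂ plunges 40°→S40°E.
The plane normal is n = v₁ × v₂ ∝ (-0.112, -0.403, 0.282).
tan δ = √(n_x²+n_y²)/n_z = 0.419/0.282, so δ = 56.0°.
The horizontal component of n points toward azimuth atan2(n_x, n_y) = 196°, the dip direction.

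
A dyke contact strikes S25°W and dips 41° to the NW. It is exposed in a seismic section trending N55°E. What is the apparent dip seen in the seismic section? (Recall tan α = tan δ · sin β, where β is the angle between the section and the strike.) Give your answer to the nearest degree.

23°

Angle between strike (S25°W) and section (N55°E): β = 30°.
tan α = tan 41° × sin 30° = 0.8693 × 0.5000 = 0.4346
α = arctan(0.4346) = 23.49°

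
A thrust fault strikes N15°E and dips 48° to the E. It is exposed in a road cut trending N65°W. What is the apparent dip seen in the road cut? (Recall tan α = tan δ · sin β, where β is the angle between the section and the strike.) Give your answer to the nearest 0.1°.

47.6°

The section lies 80° from the strike.
tan α = tan 48° × sin 80° = 1.1106 × 0.9848 = 1.0937
apparent dip = arctan 1.0937 = 47.56°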